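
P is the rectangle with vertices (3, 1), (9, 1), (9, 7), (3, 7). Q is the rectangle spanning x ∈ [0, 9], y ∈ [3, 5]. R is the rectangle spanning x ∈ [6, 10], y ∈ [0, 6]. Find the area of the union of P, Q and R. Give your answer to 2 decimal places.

51.00

By inclusion–exclusion:
Individual areas: |P| = 36, |Q| = 18, |R| = 24.
|P∩Q|: x∈[3,9], y∈[3,5] → 6·2 = 12.
|P∩R|: x∈[6,9], y∈[1,6] → 3·5 = 15.
|Q∩R|: x∈[6,9], y∈[3,5] → 3·2 = 6.
|P∩Q∩R| = 6.
|P ∪ Q ∪ R| = 78 − 33 + 6 = 51.00.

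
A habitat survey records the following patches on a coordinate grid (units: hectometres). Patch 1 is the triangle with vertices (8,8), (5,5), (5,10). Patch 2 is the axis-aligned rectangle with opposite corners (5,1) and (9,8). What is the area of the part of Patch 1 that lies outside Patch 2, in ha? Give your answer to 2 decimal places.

3.00

|Patch 1| = 7.5, |Patch 1∩Patch 2| = 4.5.
|Patch 1 ∖ Patch 2| = |Patch 1| − |Patch 1∩Patch 2| = 7.5 − 4.5 = 3.00.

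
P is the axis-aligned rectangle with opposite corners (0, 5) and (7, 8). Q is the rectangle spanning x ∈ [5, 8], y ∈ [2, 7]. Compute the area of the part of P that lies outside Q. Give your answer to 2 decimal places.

17.00

|P∩Q|: x∈[5,7], y∈[5,7] → 2·2 = 4.
|P| = 21.
|P ∖ Q| = |P| − |P∩Q| = 21 − 4 = 17.00.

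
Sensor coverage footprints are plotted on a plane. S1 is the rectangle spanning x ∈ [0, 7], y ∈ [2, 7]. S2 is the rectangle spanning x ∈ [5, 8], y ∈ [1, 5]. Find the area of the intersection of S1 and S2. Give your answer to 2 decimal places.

6.00

|S1∩S2|: x∈[5,7], y∈[2,5] → 2·3 = 6.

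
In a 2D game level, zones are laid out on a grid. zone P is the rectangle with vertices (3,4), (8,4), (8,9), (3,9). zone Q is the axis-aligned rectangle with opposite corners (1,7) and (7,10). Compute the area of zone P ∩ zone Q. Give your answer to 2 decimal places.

|zone P∩zone Q|: x∈[3,7], y∈[7,9] → 4·2 = 8.

8.00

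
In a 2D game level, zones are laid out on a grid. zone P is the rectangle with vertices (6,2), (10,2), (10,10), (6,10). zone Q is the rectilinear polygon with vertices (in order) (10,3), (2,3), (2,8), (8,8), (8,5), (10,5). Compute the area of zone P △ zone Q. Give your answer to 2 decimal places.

|zone P| = 32, |zone Q| = 34, |zone P∩zone Q| = 14.
|zone P △ zone Q| = |zone P| + |zone Q| − 2·|zone P∩zone Q| = 32 + 34 − 28 = 38.00.

38.00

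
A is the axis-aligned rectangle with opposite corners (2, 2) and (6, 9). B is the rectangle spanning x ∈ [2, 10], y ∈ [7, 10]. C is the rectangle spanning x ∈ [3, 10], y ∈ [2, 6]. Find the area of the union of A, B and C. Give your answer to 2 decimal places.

By inclusion–exclusion:
Individual areas: |A| = 28, |B| = 24, |C| = 28.
|A∩B|: x∈[2,6], y∈[7,9] → 4·2 = 8.
|A∩C|: x∈[3,6], y∈[2,6] → 3·4 = 12.
|B∩C| = 0 (no overlap).
|A∩B∩C| = 0.
|A ∪ B ∪ C| = 80 − 20 + 0 = 60.00.

60.00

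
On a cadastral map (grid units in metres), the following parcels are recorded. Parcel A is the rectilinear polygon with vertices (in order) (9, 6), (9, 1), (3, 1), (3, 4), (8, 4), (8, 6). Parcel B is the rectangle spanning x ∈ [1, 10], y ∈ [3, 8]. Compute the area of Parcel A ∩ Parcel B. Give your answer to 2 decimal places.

The intersection is the polygon with vertices (9,3), (3,3), (3,4), (8,4), (8,6), (9,6).
By the shoelace formula its area is 8.00.

8.00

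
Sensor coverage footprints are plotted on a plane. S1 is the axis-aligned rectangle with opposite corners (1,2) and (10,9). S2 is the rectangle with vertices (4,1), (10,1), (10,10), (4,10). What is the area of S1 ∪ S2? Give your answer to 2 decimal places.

75.00

By inclusion–exclusion:
Individual areas: |S1| = 63, |S2| = 54.
|S1∩S2|: x∈[4,10], y∈[2,9] → 6·7 = 42.
|S1 ∪ S2| = 117 − 42 = 75.00.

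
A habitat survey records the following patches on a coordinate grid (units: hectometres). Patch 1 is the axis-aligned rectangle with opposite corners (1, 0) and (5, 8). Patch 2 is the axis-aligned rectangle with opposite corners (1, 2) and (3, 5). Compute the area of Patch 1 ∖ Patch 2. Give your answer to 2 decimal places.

26.00

|Patch 1∩Patch 2|: x∈[1,3], y∈[2,5] → 2·3 = 6.
|Patch 1| = 32.
|Patch 1 ∖ Patch 2| = |Patch 1| − |Patch 1∩Patch 2| = 32 − 6 = 26.00.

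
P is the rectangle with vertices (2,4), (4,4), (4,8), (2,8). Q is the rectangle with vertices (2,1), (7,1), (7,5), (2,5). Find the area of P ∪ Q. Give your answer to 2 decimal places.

26.00

By inclusion–exclusion:
Individual areas: |P| = 8, |Q| = 20.
|P∩Q|: x∈[2,4], y∈[4,5] → 2·1 = 2.
|P ∪ Q| = 28 − 2 = 26.00.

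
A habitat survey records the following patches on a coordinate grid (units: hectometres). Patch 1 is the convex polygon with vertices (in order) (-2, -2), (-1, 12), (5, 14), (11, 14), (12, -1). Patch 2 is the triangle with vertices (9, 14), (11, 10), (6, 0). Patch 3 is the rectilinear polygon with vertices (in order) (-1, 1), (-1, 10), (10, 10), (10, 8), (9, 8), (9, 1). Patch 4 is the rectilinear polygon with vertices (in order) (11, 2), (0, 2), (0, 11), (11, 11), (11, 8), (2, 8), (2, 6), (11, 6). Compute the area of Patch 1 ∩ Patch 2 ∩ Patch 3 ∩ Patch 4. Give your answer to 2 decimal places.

8.71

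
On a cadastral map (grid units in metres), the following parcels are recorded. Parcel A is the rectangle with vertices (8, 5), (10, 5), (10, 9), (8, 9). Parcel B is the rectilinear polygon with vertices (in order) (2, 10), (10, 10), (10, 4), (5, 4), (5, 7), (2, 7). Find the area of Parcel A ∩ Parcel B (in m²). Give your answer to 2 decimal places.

The intersection is the polygon with vertices (10,5), (8,5), (8,9), (10,9).
By the shoelace formula its area is 8.00.

8.00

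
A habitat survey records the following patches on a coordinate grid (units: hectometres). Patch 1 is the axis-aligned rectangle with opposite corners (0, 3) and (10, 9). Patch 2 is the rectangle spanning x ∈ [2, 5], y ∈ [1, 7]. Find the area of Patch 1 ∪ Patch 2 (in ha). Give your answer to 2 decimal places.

By inclusion–exclusion:
Individual areas: |Patch 1| = 60, |Patch 2| = 18.
|Patch 1∩Patch 2|: x∈[2,5], y∈[3,7] → 3·4 = 12.
|Patch 1 ∪ Patch 2| = 78 − 12 = 66.00.

66.00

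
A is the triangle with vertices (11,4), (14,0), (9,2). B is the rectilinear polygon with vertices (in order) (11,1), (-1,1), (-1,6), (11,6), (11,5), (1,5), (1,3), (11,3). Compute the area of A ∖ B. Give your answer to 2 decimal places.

4.70

|A| = 7, |A∩B| = 2.3.
|A ∖ B| = |A| − |A∩B| = 7 − 2.3 = 4.70.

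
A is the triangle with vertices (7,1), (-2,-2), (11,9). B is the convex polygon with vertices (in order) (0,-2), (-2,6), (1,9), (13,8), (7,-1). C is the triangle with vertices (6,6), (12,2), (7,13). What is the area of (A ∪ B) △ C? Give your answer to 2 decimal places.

104.29

|A ∪ B| = 110.9883.
|(A ∪ B) ∩ C| = 14.8505.
|(A ∪ B) △ C| = 110.9883 + 23 − 29.7011 = 104.29.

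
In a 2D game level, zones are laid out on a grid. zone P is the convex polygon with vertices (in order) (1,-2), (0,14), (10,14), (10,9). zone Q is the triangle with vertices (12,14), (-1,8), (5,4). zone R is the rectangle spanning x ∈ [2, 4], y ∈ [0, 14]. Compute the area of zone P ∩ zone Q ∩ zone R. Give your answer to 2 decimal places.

9.03

The intersection is the polygon with vertices (4,10.308), (4,4.667), (2,6), (2,9.385).
By the shoelace formula its area is 9.03.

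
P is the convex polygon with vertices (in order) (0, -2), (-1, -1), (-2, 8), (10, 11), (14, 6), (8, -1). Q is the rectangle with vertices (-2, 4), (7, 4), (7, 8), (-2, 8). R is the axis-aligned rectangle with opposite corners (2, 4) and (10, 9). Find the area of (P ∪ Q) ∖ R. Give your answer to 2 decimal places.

|P ∪ Q| = 143.8889.
|(P ∪ Q) ∩ R| = 40.
|(P ∪ Q) ∖ R| = 143.8889 − 40 = 103.89.

103.89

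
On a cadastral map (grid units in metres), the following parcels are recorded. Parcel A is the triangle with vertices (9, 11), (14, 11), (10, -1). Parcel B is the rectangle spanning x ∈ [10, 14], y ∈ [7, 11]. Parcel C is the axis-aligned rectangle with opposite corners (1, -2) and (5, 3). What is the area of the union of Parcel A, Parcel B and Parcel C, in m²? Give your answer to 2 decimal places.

52.67

By inclusion–exclusion:
Individual areas: |Parcel A| = 30, |Parcel B| = 16, |Parcel C| = 20.
|Parcel A∩Parcel B| = 13.3333.
|Parcel A∩Parcel C| = 0.
|Parcel B∩Parcel C| = 0 (no overlap).
|Parcel A∩Parcel B∩Parcel C| = 0.
|Parcel A ∪ Parcel B ∪ Parcel C| = 66 − 13.3333 + 0 = 52.67.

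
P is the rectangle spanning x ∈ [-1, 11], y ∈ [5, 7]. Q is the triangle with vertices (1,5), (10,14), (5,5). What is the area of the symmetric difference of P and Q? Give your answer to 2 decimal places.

|P| = 24, |Q| = 18, |P∩Q| = 7.1111.
|P △ Q| = |P| + |Q| − 2·|P∩Q| = 24 + 18 − 14.2222 = 27.78.

27.78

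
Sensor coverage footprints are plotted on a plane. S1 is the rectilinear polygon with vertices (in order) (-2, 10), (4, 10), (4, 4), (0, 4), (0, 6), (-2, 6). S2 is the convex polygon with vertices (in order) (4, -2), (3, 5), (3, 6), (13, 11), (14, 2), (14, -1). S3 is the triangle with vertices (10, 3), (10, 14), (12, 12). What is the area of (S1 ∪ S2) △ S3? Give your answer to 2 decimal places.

135.26

|S1 ∪ S2| = 134.8214.
|(S1 ∪ S2) ∩ S3| = 5.2812.
|(S1 ∪ S2) △ S3| = 134.8214 + 11 − 10.5625 = 135.26.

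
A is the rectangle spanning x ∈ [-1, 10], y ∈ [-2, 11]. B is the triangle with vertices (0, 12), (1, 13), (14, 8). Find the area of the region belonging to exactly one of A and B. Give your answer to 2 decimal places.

145.48

|A| = 143, |B| = 9, |A∩B| = 3.2588.
|A △ B| = |A| + |B| − 2·|A∩B| = 143 + 9 − 6.5176 = 145.48.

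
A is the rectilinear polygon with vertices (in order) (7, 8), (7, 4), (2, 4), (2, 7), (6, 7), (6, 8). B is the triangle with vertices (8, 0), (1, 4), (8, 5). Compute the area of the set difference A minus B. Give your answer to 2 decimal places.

13.50

|A| = 16, |A∩B| = 2.5.
|A ∖ B| = |A| − |A∩B| = 16 − 2.5 = 13.50.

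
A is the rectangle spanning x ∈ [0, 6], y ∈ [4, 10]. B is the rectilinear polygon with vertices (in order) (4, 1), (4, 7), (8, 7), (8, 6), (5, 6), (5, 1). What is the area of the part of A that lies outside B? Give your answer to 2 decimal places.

32.00

|A| = 36, |A∩B| = 4.
|A ∖ B| = |A| − |A∩B| = 36 − 4 = 32.00.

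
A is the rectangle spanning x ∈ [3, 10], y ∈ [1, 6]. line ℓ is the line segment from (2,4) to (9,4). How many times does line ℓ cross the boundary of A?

The segment meets the boundary at (3,4).

1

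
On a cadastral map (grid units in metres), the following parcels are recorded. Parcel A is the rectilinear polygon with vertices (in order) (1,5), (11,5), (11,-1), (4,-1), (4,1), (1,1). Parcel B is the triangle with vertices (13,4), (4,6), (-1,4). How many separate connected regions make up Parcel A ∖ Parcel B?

Parcel A ∖ Parcel B splits into 3 disjoint pieces (area 0.05, area 0.6944, area 44).

3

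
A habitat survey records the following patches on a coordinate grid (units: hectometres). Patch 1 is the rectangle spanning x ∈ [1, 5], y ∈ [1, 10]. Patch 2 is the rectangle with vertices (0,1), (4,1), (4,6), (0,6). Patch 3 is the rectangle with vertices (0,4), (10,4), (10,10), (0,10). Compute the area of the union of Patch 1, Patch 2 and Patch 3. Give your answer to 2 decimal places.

By inclusion–exclusion:
Individual areas: |Patch 1| = 36, |Patch 2| = 20, |Patch 3| = 60.
|Patch 1∩Patch 2|: x∈[1,4], y∈[1,6] → 3·5 = 15.
|Patch 1∩Patch 3|: x∈[1,5], y∈[4,10] → 4·6 = 24.
|Patch 2∩Patch 3|: x∈[0,4], y∈[4,6] → 4·2 = 8.
|Patch 1∩Patch 2∩Patch 3| = 6.
|Patch 1 ∪ Patch 2 ∪ Patch 3| = 116 − 47 + 6 = 75.00.

75.00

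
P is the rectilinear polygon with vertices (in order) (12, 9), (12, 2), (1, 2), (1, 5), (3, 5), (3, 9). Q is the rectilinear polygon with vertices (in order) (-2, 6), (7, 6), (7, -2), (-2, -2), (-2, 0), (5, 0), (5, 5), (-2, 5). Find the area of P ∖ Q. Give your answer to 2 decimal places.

59.00

|P| = 69, |P∩Q| = 10.
|P ∖ Q| = |P| − |P∩Q| = 69 − 10 = 59.00.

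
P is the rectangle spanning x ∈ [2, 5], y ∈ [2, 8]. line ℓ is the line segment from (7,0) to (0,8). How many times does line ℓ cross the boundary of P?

2

The segment meets the boundary at (2,5.714), (5,2.286).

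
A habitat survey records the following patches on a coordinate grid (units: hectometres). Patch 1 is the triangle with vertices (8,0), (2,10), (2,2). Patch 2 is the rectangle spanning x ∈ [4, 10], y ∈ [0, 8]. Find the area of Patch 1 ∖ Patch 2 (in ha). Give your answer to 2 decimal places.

13.33

|Patch 1| = 24, |Patch 1∩Patch 2| = 10.6667.
|Patch 1 ∖ Patch 2| = |Patch 1| − |Patch 1∩Patch 2| = 24 − 10.6667 = 13.33.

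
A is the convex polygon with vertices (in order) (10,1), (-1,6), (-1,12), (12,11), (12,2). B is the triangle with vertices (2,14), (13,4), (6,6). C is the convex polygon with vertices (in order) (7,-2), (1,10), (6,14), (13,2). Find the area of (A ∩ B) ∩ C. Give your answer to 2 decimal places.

21.22

The region (A ∩ B) ∩ C is the polygon with vertices (10.516,6.258), (11.6,4.4), (6,6), (3.16,11.68), (4.681,11.563).
By the shoelace formula its area is 21.22.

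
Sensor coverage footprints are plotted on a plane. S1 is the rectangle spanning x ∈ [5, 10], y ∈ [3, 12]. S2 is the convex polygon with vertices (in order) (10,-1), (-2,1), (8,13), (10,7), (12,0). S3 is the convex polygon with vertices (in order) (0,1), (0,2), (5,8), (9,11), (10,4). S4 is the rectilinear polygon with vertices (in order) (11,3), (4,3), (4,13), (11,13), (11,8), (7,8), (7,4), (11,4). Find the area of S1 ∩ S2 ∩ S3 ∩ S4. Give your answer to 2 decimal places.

17.72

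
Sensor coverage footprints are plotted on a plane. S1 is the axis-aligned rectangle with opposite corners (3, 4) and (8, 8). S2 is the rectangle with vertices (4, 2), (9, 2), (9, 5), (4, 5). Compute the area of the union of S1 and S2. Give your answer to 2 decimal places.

31.00

By inclusion–exclusion:
Individual areas: |S1| = 20, |S2| = 15.
|S1∩S2|: x∈[4,8], y∈[4,5] → 4·1 = 4.
|S1 ∪ S2| = 35 − 4 = 31.00.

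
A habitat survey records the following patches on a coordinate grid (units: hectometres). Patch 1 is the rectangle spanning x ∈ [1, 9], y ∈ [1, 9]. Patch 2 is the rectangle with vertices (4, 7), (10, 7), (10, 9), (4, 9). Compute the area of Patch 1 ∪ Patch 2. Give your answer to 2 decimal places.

By inclusion–exclusion:
Individual areas: |Patch 1| = 64, |Patch 2| = 12.
|Patch 1∩Patch 2|: x∈[4,9], y∈[7,9] → 5·2 = 10.
|Patch 1 ∪ Patch 2| = 76 − 10 = 66.00.

66.00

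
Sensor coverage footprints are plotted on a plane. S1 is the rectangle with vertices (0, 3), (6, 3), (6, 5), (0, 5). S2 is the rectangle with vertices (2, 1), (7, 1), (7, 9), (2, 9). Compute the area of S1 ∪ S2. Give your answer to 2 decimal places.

44.00

By inclusion–exclusion:
Individual areas: |S1| = 12, |S2| = 40.
|S1∩S2|: x∈[2,6], y∈[3,5] → 4·2 = 8.
|S1 ∪ S2| = 52 − 8 = 44.00.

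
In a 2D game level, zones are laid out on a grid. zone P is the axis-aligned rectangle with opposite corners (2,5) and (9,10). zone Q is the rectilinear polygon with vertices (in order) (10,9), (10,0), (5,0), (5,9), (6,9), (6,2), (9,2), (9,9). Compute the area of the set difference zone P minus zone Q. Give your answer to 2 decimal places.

31.00

|zone P| = 35, |zone P∩zone Q| = 4.
|zone P ∖ zone Q| = |zone P| − |zone P∩zone Q| = 35 − 4 = 31.00.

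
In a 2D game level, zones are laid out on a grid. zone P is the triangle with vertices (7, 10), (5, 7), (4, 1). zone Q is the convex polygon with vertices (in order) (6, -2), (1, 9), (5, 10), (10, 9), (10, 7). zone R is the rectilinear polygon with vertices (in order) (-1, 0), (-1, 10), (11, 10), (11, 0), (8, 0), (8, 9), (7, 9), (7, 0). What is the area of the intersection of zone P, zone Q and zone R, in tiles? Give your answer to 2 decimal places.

The intersection is the polygon with vertices (6.765,9.647), (6.875,9.625), (4.269,1.808), (4.171,2.024), (5,7).
By the shoelace formula its area is 4.41.

4.41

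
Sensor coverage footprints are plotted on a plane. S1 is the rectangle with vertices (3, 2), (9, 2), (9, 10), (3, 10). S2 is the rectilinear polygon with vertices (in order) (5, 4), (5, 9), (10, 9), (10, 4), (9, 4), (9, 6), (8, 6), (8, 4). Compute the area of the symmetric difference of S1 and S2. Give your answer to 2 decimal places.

35.00

|S1| = 48, |S2| = 23, |S1∩S2| = 18.
|S1 △ S2| = |S1| + |S2| − 2·|S1∩S2| = 48 + 23 − 36 = 35.00.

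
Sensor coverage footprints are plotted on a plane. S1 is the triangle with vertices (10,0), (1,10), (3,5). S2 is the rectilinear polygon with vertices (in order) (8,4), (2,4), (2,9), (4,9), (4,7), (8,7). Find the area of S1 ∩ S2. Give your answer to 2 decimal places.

7.81

The intersection is the polygon with vertices (6.4,4), (4.4,4), (3,5), (2,7.5), (2,8.889).
By the shoelace formula its area is 7.81.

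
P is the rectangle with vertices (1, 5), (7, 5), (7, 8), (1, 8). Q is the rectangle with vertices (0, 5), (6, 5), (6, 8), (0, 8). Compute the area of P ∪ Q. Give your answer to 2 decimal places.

By inclusion–exclusion:
Individual areas: |P| = 18, |Q| = 18.
|P∩Q|: x∈[1,6], y∈[5,8] → 5·3 = 15.
|P ∪ Q| = 36 − 15 = 21.00.

21.00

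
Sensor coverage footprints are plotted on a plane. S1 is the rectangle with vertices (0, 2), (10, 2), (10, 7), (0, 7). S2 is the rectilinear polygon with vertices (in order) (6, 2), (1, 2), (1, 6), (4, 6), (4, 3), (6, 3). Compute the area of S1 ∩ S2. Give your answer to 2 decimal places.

The intersection is the polygon with vertices (1,2), (1,6), (4,6), (4,3), (6,3), (6,2).
By the shoelace formula its area is 14.00.

14.00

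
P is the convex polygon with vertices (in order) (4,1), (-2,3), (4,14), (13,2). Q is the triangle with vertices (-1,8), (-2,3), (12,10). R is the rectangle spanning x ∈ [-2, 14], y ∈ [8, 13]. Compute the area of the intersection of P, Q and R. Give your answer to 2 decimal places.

5.93

The intersection is the polygon with vertices (7.517,9.31), (8.364,8.182), (8,8), (0.727,8), (0.885,8.29).
By the shoelace formula its area is 5.93.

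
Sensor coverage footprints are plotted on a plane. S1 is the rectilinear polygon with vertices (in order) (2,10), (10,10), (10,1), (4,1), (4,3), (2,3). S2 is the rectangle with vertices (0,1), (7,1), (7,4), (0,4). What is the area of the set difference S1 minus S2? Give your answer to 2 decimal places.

|S1| = 68, |S1∩S2| = 11.
|S1 ∖ S2| = |S1| − |S1∩S2| = 68 − 11 = 57.00.

57.00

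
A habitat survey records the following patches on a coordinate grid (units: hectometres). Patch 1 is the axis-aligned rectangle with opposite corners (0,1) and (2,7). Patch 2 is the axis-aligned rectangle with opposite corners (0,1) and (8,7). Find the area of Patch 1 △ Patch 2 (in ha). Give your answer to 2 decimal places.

36.00

|Patch 1∩Patch 2|: x∈[0,2], y∈[1,7] → 2·6 = 12.
|Patch 1 △ Patch 2| = |Patch 1| + |Patch 2| − 2·|Patch 1∩Patch 2| = 12 + 48 − 24 = 36.00.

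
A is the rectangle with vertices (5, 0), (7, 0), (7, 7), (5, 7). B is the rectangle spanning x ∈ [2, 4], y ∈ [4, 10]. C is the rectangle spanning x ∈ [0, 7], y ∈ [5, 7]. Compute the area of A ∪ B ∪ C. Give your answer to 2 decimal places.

32.00

By inclusion–exclusion:
Individual areas: |A| = 14, |B| = 12, |C| = 14.
|A∩B| = 0 (no overlap).
|A∩C|: x∈[5,7], y∈[5,7] → 2·2 = 4.
|B∩C|: x∈[2,4], y∈[5,7] → 2·2 = 4.
|A∩B∩C| = 0.
|A ∪ B ∪ C| = 40 − 8 + 0 = 32.00.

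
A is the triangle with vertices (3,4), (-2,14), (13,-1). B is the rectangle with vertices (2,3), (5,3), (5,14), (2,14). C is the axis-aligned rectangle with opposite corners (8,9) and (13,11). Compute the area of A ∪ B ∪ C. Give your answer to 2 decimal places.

By inclusion–exclusion:
Individual areas: |A| = 37.5, |B| = 33, |C| = 10.
|A∩B| = 13.5.
|A∩C| = 0.
|B∩C| = 0 (no overlap).
|A∩B∩C| = 0.
|A ∪ B ∪ C| = 80.5 − 13.5 + 0 = 67.00.

67.00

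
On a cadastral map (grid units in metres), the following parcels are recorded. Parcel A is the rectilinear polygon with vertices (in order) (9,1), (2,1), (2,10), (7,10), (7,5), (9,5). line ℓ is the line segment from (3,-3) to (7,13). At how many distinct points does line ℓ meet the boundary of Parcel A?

2

The segment meets the boundary at (6.25,10), (4,1).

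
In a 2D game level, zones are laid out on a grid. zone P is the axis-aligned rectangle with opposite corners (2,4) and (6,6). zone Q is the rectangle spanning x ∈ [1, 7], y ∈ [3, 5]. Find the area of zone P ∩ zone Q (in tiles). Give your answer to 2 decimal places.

4.00

|zone P∩zone Q|: x∈[2,6], y∈[4,5] → 4·1 = 4.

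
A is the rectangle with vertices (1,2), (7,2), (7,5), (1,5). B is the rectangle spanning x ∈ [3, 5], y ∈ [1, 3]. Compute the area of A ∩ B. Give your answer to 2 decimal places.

2.00

|A∩B|: x∈[3,5], y∈[2,3] → 2·1 = 2.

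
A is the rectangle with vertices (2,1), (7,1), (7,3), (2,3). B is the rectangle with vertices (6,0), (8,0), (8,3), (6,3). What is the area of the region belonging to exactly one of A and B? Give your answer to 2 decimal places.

12.00

|A∩B|: x∈[6,7], y∈[1,3] → 1·2 = 2.
|A △ B| = |A| + |B| − 2·|A∩B| = 10 + 6 − 4 = 12.00.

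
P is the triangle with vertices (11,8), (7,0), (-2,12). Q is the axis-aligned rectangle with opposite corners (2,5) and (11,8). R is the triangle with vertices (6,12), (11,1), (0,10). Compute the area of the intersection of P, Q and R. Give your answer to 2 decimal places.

12.67

The intersection is the polygon with vertices (6.111,5), (2.444,8), (7.818,8), (9.182,5).
By the shoelace formula its area is 12.67.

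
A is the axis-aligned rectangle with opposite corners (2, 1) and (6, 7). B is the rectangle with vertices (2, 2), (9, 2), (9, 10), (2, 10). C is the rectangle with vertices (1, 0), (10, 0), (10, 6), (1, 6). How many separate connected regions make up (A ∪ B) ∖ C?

(A ∪ B) ∖ C is a single connected region.

1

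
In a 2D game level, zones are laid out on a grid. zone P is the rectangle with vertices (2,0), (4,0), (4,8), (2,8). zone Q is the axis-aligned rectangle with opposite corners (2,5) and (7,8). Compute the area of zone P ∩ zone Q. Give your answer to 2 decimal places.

6.00

|zone P∩zone Q|: x∈[2,4], y∈[5,8] → 2·3 = 6.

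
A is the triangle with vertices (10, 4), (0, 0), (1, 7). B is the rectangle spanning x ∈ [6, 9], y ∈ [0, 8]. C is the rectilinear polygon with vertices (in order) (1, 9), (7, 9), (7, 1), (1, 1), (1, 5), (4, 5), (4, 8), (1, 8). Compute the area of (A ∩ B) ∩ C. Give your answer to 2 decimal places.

The region (A ∩ B) ∩ C is the polygon with vertices (6,5.333), (7,5), (7,2.8), (6,2.4).
By the shoelace formula its area is 2.57.

2.57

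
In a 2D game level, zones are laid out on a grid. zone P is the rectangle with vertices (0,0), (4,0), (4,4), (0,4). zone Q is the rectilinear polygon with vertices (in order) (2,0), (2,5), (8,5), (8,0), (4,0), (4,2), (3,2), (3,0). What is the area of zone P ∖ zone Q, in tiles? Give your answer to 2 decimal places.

10.00

|zone P| = 16, |zone P∩zone Q| = 6.
|zone P ∖ zone Q| = |zone P| − |zone P∩zone Q| = 16 − 6 = 10.00.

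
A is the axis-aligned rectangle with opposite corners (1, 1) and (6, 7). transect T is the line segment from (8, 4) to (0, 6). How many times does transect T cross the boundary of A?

2

The segment meets the boundary at (1,5.75), (6,4.5).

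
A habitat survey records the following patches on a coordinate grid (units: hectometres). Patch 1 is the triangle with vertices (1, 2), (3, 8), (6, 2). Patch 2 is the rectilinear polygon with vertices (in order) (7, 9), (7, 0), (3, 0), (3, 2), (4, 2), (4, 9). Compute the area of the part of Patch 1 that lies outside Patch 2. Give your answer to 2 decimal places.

11.00

|Patch 1| = 15, |Patch 1∩Patch 2| = 4.
|Patch 1 ∖ Patch 2| = |Patch 1| − |Patch 1∩Patch 2| = 15 − 4 = 11.00.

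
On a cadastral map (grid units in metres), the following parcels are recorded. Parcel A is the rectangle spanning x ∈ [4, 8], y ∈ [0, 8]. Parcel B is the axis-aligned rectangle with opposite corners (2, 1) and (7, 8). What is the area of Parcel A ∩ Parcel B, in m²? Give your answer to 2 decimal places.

|Parcel A∩Parcel B|: x∈[4,7], y∈[1,8] → 3·7 = 21.

21.00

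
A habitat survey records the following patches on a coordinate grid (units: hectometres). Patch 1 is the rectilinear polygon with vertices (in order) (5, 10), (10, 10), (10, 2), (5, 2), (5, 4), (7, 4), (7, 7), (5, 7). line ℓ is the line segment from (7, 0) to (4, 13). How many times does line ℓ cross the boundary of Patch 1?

The segment meets the boundary at (5,8.667), (5.385,7), (6.077,4), (6.538,2).

4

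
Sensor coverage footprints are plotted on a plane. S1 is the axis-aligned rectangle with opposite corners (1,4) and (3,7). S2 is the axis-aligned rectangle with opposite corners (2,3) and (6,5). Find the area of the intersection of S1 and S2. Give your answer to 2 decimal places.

|S1∩S2|: x∈[2,3], y∈[4,5] → 1·1 = 1.

1.00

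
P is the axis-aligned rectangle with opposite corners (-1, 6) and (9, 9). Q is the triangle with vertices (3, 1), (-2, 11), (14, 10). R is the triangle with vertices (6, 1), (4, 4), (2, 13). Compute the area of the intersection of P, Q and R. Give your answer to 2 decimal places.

The intersection is the polygon with vertices (3.556,6), (2.889,9), (3.333,9), (4.333,6).
By the shoelace formula its area is 1.83.

1.83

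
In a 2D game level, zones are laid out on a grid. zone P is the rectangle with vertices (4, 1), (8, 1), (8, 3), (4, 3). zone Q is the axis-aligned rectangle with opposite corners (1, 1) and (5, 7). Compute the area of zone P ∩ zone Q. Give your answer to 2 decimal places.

2.00

|zone P∩zone Q|: x∈[4,5], y∈[1,3] → 1·2 = 2.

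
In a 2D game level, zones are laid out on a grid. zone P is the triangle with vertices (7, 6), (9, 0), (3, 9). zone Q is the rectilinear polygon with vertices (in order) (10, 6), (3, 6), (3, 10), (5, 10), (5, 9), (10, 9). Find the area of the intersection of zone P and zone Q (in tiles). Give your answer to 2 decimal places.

3.00

The intersection is the polygon with vertices (3,9), (7,6), (5,6).
By the shoelace formula its area is 3.00.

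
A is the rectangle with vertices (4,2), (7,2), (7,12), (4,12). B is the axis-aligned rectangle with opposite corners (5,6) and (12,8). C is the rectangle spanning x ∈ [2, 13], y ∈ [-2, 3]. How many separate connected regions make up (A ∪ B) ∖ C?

(A ∪ B) ∖ C is a single connected region.

1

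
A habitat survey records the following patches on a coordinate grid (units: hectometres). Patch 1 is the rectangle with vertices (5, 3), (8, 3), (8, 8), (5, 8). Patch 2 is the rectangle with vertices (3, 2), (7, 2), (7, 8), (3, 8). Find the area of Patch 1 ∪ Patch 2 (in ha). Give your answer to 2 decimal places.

By inclusion–exclusion:
Individual areas: |Patch 1| = 15, |Patch 2| = 24.
|Patch 1∩Patch 2|: x∈[5,7], y∈[3,8] → 2·5 = 10.
|Patch 1 ∪ Patch 2| = 39 − 10 = 29.00.

29.00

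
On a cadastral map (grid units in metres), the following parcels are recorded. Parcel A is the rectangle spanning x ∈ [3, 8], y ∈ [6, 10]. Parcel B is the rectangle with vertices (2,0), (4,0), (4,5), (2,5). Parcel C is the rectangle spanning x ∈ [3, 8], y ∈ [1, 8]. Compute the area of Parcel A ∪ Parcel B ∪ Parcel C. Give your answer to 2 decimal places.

By inclusion–exclusion:
Individual areas: |Parcel A| = 20, |Parcel B| = 10, |Parcel C| = 35.
|Parcel A∩Parcel B| = 0 (no overlap).
|Parcel A∩Parcel C|: x∈[3,8], y∈[6,8] → 5·2 = 10.
|Parcel B∩Parcel C|: x∈[3,4], y∈[1,5] → 1·4 = 4.
|Parcel A∩Parcel B∩Parcel C| = 0.
|Parcel A ∪ Parcel B ∪ Parcel C| = 65 − 14 + 0 = 51.00.

51.00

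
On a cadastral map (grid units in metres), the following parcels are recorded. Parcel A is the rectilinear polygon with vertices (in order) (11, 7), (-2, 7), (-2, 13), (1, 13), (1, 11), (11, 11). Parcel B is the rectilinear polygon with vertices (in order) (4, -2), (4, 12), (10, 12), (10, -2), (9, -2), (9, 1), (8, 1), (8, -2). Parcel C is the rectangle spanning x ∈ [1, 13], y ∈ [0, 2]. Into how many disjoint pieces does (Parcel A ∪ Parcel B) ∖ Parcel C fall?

(Parcel A ∪ Parcel B) ∖ Parcel C splits into 3 disjoint pieces (area 94, area 2, area 8).

3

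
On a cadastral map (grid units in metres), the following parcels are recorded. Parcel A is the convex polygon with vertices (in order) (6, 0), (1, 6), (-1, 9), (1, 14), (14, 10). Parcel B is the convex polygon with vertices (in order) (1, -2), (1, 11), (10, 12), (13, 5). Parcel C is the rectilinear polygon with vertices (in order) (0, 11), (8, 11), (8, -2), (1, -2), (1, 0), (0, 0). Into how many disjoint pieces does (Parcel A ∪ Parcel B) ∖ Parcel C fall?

1

(Parcel A ∪ Parcel B) ∖ Parcel C is a single connected region.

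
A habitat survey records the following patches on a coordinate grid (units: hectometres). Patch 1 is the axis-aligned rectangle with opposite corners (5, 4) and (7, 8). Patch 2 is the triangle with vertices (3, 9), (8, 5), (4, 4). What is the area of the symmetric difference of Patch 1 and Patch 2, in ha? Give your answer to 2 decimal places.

10.10

|Patch 1| = 8, |Patch 2| = 10.5, |Patch 1∩Patch 2| = 4.2.
|Patch 1 △ Patch 2| = |Patch 1| + |Patch 2| − 2·|Patch 1∩Patch 2| = 8 + 10.5 − 8.4 = 10.10.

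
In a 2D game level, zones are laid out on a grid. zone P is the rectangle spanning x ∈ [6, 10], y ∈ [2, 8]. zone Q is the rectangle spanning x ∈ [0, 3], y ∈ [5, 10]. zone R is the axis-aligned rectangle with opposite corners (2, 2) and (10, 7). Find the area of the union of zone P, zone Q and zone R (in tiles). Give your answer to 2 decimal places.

57.00

By inclusion–exclusion:
Individual areas: |zone P| = 24, |zone Q| = 15, |zone R| = 40.
|zone P∩zone Q| = 0 (no overlap).
|zone P∩zone R|: x∈[6,10], y∈[2,7] → 4·5 = 20.
|zone Q∩zone R|: x∈[2,3], y∈[5,7] → 1·2 = 2.
|zone P∩zone Q∩zone R| = 0.
|zone P ∪ zone Q ∪ zone R| = 79 − 22 + 0 = 57.00.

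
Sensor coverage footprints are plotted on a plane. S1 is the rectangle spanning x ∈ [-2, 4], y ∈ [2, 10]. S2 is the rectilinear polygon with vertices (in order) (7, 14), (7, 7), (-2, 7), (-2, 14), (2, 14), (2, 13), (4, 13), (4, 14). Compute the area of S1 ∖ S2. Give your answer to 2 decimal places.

|S1| = 48, |S1∩S2| = 18.
|S1 ∖ S2| = |S1| − |S1∩S2| = 48 − 18 = 30.00.

30.00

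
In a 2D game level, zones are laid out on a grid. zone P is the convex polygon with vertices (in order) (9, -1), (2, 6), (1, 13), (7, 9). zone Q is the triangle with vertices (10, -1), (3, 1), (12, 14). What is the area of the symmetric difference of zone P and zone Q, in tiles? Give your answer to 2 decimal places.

72.71

|zone P| = 47, |zone Q| = 54.5, |zone P∩zone Q| = 14.3967.
|zone P △ zone Q| = |zone P| + |zone Q| − 2·|zone P∩zone Q| = 47 + 54.5 − 28.7933 = 72.71.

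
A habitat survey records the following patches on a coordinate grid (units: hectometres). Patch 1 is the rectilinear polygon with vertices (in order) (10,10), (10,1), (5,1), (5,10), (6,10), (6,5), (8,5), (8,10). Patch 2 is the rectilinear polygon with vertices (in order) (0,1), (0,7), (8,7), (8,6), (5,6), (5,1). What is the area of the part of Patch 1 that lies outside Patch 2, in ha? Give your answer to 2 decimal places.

34.00

|Patch 1| = 35, |Patch 1∩Patch 2| = 1.
|Patch 1 ∖ Patch 2| = |Patch 1| − |Patch 1∩Patch 2| = 35 − 1 = 34.00.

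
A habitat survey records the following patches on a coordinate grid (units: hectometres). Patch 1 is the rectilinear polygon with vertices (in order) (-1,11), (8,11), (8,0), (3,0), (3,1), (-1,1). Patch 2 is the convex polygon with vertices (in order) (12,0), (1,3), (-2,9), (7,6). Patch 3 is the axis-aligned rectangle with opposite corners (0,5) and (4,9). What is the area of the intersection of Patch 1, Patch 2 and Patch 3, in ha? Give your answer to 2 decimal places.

10.67

The intersection is the polygon with vertices (4,7), (4,5), (0,5), (0,8.333).
By the shoelace formula its area is 10.67.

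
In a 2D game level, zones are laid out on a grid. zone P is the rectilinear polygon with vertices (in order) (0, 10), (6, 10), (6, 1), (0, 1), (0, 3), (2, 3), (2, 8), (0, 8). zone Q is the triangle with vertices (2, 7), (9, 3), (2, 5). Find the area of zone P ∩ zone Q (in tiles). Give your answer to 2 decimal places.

The intersection is the polygon with vertices (6,3.857), (2,5), (2,7), (6,4.714).
By the shoelace formula its area is 5.71.

5.71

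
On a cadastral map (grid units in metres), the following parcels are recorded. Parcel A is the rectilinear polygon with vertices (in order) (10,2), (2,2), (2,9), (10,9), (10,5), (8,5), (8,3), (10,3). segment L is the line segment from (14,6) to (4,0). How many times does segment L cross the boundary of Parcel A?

The segment meets the boundary at (7.333,2), (9,3).

2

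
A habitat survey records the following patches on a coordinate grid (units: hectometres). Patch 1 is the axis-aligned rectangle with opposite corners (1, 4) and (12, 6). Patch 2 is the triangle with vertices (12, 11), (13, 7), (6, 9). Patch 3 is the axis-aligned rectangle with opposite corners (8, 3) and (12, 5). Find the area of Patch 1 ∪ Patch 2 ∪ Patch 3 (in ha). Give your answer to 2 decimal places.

By inclusion–exclusion:
Individual areas: |Patch 1| = 22, |Patch 2| = 13, |Patch 3| = 8.
|Patch 1∩Patch 2| = 0.
|Patch 1∩Patch 3|: x∈[8,12], y∈[4,5] → 4·1 = 4.
|Patch 2∩Patch 3| = 0.
|Patch 1∩Patch 2∩Patch 3| = 0.
|Patch 1 ∪ Patch 2 ∪ Patch 3| = 43 − 4 + 0 = 39.00.

39.00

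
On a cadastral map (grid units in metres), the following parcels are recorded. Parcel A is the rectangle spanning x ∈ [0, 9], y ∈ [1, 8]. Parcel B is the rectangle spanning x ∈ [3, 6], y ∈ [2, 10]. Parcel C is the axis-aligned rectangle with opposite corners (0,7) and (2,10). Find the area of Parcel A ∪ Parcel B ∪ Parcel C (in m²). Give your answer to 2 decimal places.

73.00

By inclusion–exclusion:
Individual areas: |Parcel A| = 63, |Parcel B| = 24, |Parcel C| = 6.
|Parcel A∩Parcel B|: x∈[3,6], y∈[2,8] → 3·6 = 18.
|Parcel A∩Parcel C|: x∈[0,2], y∈[7,8] → 2·1 = 2.
|Parcel B∩Parcel C| = 0 (no overlap).
|Parcel A∩Parcel B∩Parcel C| = 0.
|Parcel A ∪ Parcel B ∪ Parcel C| = 93 − 20 + 0 = 73.00.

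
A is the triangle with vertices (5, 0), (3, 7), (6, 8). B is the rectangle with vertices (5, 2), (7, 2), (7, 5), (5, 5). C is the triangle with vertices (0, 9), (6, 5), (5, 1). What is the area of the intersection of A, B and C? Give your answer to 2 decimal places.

The intersection is the polygon with vertices (5,2), (5,5), (5.625,5), (5.25,2).
By the shoelace formula its area is 1.31.

1.31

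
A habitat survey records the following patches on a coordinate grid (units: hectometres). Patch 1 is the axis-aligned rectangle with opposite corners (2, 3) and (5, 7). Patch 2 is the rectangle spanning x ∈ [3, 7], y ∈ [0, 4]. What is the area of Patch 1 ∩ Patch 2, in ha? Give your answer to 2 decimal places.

|Patch 1∩Patch 2|: x∈[3,5], y∈[3,4] → 2·1 = 2.

2.00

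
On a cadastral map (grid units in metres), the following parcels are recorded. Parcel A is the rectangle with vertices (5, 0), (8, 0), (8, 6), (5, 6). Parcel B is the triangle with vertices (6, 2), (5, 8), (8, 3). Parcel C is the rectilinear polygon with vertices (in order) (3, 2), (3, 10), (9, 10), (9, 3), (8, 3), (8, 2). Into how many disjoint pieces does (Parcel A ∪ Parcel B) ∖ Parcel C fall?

(Parcel A ∪ Parcel B) ∖ Parcel C is a single connected region.

1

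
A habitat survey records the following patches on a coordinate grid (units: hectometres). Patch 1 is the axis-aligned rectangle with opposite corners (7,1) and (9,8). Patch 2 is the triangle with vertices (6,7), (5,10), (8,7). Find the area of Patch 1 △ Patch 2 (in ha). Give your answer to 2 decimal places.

16.00

|Patch 1| = 14, |Patch 2| = 3, |Patch 1∩Patch 2| = 0.5.
|Patch 1 △ Patch 2| = |Patch 1| + |Patch 2| − 2·|Patch 1∩Patch 2| = 14 + 3 − 1 = 16.00.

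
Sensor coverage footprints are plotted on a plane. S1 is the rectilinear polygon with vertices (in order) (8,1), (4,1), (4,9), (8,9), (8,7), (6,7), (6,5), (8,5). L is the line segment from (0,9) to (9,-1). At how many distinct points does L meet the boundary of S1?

The segment meets the boundary at (7.2,1), (4,4.556).

2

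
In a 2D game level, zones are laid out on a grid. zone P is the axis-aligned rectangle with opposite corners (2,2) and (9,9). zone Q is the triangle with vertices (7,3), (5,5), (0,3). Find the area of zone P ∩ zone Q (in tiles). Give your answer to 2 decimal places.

The intersection is the polygon with vertices (2,3.8), (5,5), (7,3), (2,3).
By the shoelace formula its area is 6.20.

6.20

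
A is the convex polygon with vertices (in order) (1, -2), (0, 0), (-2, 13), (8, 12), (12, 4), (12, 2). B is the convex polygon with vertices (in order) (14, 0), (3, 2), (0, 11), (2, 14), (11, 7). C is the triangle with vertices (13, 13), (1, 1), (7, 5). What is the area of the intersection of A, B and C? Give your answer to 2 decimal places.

The intersection is the polygon with vertices (9.421,8.228), (7,5), (2.909,2.273), (2.75,2.75), (8.75,8.75).
By the shoelace formula its area is 8.91.

8.91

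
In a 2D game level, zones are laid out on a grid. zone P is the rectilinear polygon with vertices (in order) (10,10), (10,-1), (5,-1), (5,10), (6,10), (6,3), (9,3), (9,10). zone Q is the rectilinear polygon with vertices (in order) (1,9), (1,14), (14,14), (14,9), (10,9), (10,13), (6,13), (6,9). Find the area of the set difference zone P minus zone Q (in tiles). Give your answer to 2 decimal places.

|zone P| = 34, |zone P∩zone Q| = 1.
|zone P ∖ zone Q| = |zone P| − |zone P∩zone Q| = 34 − 1 = 33.00.

33.00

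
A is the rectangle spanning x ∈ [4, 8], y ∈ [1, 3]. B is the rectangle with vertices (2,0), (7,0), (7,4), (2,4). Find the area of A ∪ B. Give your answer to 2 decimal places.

22.00

By inclusion–exclusion:
Individual areas: |A| = 8, |B| = 20.
|A∩B|: x∈[4,7], y∈[1,3] → 3·2 = 6.
|A ∪ B| = 28 − 6 = 22.00.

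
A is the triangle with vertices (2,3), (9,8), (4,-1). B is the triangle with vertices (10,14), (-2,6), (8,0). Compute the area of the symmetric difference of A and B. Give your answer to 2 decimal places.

|A| = 19, |B| = 76, |A∩B| = 12.7286.
|A △ B| = |A| + |B| − 2·|A∩B| = 19 + 76 − 25.4572 = 69.54.

69.54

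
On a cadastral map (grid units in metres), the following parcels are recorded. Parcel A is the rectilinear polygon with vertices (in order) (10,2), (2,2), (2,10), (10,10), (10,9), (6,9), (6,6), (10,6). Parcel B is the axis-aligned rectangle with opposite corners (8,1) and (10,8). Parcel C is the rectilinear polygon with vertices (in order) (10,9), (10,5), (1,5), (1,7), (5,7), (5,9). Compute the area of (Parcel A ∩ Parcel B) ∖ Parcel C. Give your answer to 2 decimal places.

|Parcel A ∩ Parcel B| = 8.
|(Parcel A ∩ Parcel B) ∩ Parcel C| = 2.
|(Parcel A ∩ Parcel B) ∖ Parcel C| = 8 − 2 = 6.00.

6.00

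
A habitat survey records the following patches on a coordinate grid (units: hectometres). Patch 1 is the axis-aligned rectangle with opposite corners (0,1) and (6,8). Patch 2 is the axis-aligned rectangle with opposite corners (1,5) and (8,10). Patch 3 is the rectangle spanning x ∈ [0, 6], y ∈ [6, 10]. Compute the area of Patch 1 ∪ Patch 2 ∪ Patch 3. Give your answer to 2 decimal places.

64.00

By inclusion–exclusion:
Individual areas: |Patch 1| = 42, |Patch 2| = 35, |Patch 3| = 24.
|Patch 1∩Patch 2|: x∈[1,6], y∈[5,8] → 5·3 = 15.
|Patch 1∩Patch 3|: x∈[0,6], y∈[6,8] → 6·2 = 12.
|Patch 2∩Patch 3|: x∈[1,6], y∈[6,10] → 5·4 = 20.
|Patch 1∩Patch 2∩Patch 3| = 10.
|Patch 1 ∪ Patch 2 ∪ Patch 3| = 101 − 47 + 10 = 64.00.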